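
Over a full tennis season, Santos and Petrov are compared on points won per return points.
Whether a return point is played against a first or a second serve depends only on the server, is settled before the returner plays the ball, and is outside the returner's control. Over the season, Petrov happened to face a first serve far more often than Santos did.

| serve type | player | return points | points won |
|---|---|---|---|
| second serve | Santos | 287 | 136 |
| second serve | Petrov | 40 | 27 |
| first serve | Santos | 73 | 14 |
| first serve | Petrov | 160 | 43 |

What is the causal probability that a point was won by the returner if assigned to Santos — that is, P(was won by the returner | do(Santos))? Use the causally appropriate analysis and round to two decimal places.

0.36

Here serve type is a common cause — it drives both which player a case falls under and the outcome. The crude comparison mixes populations; the stratum-specific rates are the causally relevant ones.
Standardising Santos to the population serve type mix: 0.584·136/287 + 0.416·14/73 = 0.356.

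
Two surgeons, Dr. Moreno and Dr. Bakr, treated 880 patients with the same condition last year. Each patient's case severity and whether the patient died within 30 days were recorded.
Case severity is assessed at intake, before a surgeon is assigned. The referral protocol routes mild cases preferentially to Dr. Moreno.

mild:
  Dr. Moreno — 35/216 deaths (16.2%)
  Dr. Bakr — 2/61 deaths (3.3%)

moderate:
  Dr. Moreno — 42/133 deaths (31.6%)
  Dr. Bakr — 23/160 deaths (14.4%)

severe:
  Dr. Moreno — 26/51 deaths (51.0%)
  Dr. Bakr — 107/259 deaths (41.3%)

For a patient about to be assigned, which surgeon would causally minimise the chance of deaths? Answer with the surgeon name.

Dr. Bakr

Within every case severity level Dr. Bakr has the lower rate, yet pooled Dr. Moreno does — Simpson's reversal.
Case severity differs across surgeons for reasons unrelated to any effect of the surgeon itself, and it separately predicts the outcome — a classic confounder. We must compare within case severity levels.
Within each level — mild: 16.2% vs 3.3%; moderate: 31.6% vs 14.4%; severe: 51.0% vs 41.3% — Dr. Bakr is lower every time.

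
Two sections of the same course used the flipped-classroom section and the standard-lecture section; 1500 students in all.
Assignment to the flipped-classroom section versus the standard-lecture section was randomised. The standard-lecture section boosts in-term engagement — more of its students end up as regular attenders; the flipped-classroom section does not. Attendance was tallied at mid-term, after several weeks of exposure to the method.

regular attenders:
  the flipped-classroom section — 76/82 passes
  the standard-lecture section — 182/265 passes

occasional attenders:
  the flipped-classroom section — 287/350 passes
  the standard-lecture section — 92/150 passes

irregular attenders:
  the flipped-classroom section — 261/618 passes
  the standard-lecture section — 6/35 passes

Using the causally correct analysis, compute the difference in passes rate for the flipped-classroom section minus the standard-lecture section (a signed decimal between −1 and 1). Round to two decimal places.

The distribution of mid-term attendance is itself part of what the teaching method does — it is an intermediate outcome. Holding it fixed would remove that part of the effect; the total effect is the pooled difference.
The causal difference is the pooled difference: 0.594 − 0.622 = -0.028.

-0.03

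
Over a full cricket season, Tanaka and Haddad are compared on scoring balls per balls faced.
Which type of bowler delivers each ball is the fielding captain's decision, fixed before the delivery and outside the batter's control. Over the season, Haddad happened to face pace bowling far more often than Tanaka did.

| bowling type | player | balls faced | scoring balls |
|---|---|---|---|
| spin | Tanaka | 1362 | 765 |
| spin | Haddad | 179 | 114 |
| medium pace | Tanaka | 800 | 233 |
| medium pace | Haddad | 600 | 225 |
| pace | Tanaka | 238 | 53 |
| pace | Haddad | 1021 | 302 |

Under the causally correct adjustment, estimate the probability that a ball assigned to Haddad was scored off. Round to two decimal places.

0.45

The imbalance in bowling type arose from how balls faced were allocated, not from anything the player did; and bowling type independently affects the outcome. The pooled gap is confounded — condition on bowling type.
Standardising Haddad to the population bowling type mix: 0.367·114/179 + 0.333·225/600 + 0.300·302/1021 = 0.447.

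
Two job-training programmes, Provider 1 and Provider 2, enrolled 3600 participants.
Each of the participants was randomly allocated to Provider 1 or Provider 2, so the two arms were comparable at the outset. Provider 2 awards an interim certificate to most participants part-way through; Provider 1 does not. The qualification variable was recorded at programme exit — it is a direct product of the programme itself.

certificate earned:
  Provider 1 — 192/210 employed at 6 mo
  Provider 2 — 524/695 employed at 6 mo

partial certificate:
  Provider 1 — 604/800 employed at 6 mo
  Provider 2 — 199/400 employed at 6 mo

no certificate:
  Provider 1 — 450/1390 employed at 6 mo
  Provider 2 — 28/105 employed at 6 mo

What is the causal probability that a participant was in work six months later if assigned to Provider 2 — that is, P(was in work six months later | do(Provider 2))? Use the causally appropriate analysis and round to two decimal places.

0.63

Provider 1 is higher inside every qualification attained during the programme stratum but Provider 2 is higher in aggregate. Whether to stratify depends on how qualification attained during the programme relates to the programme.
Qualification attained during the programme here is a post-treatment variable shaped by the programme; conditioning on it would introduce bias rather than remove it. The overall comparison is the causal one.
So P(outcome | do(Provider 2)) is just the pooled rate for Provider 2: 751/1200 = 0.626.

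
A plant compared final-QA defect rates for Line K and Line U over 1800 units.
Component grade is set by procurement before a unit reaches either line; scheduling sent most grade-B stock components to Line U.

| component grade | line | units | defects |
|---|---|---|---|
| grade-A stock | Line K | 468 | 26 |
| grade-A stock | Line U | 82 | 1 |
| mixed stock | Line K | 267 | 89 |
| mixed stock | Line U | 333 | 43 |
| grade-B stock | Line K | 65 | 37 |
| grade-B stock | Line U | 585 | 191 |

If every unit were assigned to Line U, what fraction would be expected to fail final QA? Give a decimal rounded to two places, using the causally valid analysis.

The imbalance in component grade arose from how units were allocated, not from anything the line did; and component grade independently affects the outcome. The pooled gap is confounded — condition on component grade.
Standardising Line U to the population component grade mix: 0.306·1/82 + 0.333·43/333 + 0.361·191/585 = 0.165.

0.16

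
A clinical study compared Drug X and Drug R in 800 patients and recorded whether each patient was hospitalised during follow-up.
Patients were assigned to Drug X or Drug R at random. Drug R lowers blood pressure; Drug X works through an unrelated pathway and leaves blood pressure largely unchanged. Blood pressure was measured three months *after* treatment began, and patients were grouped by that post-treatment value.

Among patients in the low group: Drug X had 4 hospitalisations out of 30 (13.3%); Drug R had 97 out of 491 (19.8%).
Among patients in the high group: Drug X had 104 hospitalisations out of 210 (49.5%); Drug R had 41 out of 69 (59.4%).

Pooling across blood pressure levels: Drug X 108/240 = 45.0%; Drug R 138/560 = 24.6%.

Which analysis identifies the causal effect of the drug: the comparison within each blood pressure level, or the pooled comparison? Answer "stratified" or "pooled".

pooled

The stratified and pooled comparisons disagree (Drug X wins within each blood pressure; Drug R wins overall), so the answer turns on the causal role of blood pressure.
Blood pressure here is a post-treatment variable shaped by the drug; conditioning on it would introduce bias rather than remove it. The overall comparison is the causal one.
Pooled: Drug X 45.0% vs Drug R 24.6%; Drug R is lower overall.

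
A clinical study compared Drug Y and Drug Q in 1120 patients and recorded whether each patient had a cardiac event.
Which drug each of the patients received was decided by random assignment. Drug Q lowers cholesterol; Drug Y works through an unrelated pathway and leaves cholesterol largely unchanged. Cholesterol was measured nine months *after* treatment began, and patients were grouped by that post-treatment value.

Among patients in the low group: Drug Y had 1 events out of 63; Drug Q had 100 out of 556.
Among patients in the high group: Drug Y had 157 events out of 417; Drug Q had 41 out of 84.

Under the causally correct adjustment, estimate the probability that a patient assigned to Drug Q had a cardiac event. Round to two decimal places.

0.22

Within every cholesterol level Drug Y has the lower rate, yet pooled Drug Q does — Simpson's reversal.
Stratifying would compare drugs among patients the drugs themselves sorted into cholesterol groups — a form of selection on an intermediate. The unconditioned pooled rates give the total causal effect.
So P(outcome | do(Drug Q)) is just the pooled rate for Drug Q: 141/640 = 0.220.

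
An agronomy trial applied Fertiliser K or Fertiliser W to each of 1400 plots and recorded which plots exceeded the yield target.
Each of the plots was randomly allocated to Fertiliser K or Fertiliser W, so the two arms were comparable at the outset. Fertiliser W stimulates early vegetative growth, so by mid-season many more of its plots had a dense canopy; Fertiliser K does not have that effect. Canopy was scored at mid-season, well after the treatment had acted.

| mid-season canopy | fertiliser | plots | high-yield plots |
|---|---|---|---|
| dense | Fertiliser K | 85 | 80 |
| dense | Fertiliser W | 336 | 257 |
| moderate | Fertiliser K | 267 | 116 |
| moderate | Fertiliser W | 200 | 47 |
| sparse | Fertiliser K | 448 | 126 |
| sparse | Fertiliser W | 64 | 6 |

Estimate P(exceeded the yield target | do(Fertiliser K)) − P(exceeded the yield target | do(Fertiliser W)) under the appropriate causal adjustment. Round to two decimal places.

Within every mid-season canopy level Fertiliser K has the higher rate, yet pooled Fertiliser W does — Simpson's reversal.
Stratifying would compare fertilisers among plots the fertilisers themselves sorted into mid-season canopy groups — a form of selection on an intermediate. The unconditioned pooled rates give the total causal effect.
The causal difference is the pooled difference: 0.403 − 0.517 = -0.114.

-0.11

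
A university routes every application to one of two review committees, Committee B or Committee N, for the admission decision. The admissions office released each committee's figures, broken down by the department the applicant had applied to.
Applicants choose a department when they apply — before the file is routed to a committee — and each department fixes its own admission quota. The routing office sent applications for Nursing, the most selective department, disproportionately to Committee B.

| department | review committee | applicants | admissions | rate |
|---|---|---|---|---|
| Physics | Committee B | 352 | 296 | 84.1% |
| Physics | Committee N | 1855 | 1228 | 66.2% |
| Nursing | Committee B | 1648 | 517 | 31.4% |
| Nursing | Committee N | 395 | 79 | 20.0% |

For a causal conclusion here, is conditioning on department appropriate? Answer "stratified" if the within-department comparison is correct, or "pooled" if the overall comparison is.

Since department is a pre-existing factor (not a product of the review committee) and it affects the outcome on its own, it is a confounder. The stratified rates, not the pooled rate, identify the causal effect.
Within each level — Physics: 84.1% vs 66.2%; Nursing: 31.4% vs 20.0% — Committee B is higher every time.

stratified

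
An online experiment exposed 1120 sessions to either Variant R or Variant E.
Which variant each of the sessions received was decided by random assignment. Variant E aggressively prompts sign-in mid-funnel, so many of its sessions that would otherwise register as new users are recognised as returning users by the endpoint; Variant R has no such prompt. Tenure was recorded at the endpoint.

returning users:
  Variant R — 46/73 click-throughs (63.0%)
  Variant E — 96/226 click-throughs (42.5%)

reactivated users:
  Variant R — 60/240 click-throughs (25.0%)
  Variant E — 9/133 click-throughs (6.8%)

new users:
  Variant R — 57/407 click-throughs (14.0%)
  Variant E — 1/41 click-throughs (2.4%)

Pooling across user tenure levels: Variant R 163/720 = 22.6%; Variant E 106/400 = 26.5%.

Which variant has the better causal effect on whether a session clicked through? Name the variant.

Variant E

The stratified and pooled comparisons disagree (Variant R wins within each user tenure; Variant E wins overall), so the answer turns on the causal role of user tenure.
User tenure lies on the pathway variant → user tenure → outcome, so adjusting for it blocks the indirect effect. For the total causal effect of variant, use the unadjusted pooled rates.
Pooled: Variant R 22.6% vs Variant E 26.5%; Variant E is higher overall.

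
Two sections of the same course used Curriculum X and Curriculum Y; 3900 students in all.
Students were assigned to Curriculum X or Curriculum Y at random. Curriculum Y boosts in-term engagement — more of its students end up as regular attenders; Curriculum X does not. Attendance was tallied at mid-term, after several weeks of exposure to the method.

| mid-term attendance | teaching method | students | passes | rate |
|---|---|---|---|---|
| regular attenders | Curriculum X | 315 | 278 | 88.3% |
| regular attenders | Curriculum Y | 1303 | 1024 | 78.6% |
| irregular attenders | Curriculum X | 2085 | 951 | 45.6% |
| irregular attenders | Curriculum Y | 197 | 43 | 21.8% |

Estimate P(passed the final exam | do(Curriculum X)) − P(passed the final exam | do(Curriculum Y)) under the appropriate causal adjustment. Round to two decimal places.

The mid-term attendance-specific comparison favours Curriculum X throughout, but the pooled figures favour Curriculum Y. The question is whether to condition on mid-term attendance.
Mid-term attendance is downstream of the teaching method. One should not condition on a consequence of treatment, so the overall rates are the right comparison.
The causal difference is the pooled difference: 0.512 − 0.711 = -0.199.

-0.20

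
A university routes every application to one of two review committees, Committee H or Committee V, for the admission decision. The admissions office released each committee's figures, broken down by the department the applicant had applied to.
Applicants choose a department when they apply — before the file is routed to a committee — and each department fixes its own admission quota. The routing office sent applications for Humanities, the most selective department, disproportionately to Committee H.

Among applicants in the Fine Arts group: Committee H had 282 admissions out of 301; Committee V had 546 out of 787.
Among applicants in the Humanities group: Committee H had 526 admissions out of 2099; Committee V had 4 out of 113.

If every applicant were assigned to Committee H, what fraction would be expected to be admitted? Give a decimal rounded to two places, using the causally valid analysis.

0.48

Since department is a pre-existing factor (not a product of the review committee) and it affects the outcome on its own, it is a confounder. The stratified rates, not the pooled rate, identify the causal effect.
Standardising Committee H to the population department mix: 0.330·282/301 + 0.670·526/2099 = 0.477.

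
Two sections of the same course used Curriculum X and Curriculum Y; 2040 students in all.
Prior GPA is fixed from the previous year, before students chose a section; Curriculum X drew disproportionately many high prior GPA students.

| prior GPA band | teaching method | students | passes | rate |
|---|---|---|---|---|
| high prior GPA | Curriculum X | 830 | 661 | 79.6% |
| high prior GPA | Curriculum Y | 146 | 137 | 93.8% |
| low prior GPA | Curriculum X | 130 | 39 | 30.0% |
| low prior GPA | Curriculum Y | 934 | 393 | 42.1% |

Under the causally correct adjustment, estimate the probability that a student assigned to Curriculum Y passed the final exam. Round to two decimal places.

Curriculum Y is higher inside every prior GPA band stratum but Curriculum X is higher in aggregate. Whether to stratify depends on how prior GPA band relates to the teaching method.
Prior GPA band is set before the teaching method has any effect — it is not caused by the teaching method — and it independently drives the outcome. That makes it a confounder, so the causal comparison is within prior GPA band levels.
Standardising Curriculum Y to the population prior GPA band mix: 0.478·137/146 + 0.522·393/934 = 0.668.

0.67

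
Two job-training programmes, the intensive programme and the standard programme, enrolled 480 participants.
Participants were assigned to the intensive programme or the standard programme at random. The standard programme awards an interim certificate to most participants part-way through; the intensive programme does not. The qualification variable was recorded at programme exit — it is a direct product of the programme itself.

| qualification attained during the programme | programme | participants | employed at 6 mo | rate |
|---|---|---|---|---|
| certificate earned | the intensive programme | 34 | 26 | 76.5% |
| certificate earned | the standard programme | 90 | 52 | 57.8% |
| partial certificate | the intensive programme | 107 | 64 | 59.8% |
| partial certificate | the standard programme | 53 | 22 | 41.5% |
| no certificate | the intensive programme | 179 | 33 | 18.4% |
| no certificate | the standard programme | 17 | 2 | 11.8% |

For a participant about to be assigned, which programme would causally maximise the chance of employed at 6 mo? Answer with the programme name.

Within every qualification attained during the programme level the intensive programme has the higher rate, yet pooled the standard programme does — Simpson's reversal.
The distribution of qualification attained during the programme is itself part of what the programme does — it is an intermediate outcome. Holding it fixed would remove that part of the effect; the total effect is the pooled difference.
Pooled: the intensive programme 38.4% vs the standard programme 47.5%; the standard programme is higher overall.

the standard programme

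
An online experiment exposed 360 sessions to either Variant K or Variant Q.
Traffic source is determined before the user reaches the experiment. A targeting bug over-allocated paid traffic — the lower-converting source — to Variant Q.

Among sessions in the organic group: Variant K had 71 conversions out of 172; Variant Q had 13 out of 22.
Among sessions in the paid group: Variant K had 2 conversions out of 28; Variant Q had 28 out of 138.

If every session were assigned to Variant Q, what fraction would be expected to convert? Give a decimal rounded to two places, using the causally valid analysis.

The traffic source-specific comparison favours Variant Q throughout, but the pooled figures favour Variant K. The question is whether to condition on traffic source.
Traffic source satisfies the back-door criterion: it is not a descendant of the variant, and it blocks the spurious path from variant to outcome. Adjusting for it (i.e., using the within-traffic source rates) gives the causal effect.
Standardising Variant Q to the population traffic source mix: 0.539·13/22 + 0.461·28/138 = 0.412.

0.41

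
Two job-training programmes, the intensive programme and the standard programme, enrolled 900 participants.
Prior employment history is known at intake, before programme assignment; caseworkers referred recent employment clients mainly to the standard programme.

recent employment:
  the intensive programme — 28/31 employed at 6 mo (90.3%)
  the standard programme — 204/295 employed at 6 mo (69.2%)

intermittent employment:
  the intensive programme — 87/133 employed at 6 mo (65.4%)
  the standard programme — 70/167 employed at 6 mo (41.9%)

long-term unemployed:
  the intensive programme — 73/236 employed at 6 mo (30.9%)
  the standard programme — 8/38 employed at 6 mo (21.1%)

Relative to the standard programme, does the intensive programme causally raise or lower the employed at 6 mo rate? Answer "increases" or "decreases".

Nothing the programme does changes prior employment history; the imbalance is an allocation artefact. With prior employment history also predicting the outcome, the pooled figure is confounded, and the within-stratum comparison is the causal one.
Within each level — recent employment: 90.3% vs 69.2%; intermittent employment: 65.4% vs 41.9%; long-term unemployed: 30.9% vs 21.1% — the intensive programme is higher every time.

increases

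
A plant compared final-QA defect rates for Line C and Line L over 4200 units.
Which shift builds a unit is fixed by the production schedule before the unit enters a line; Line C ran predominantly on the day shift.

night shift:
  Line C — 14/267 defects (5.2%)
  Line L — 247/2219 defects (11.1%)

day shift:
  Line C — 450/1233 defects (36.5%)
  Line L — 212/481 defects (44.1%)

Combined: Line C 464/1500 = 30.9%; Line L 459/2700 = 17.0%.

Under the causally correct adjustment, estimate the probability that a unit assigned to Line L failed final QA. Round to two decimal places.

The stratified and pooled comparisons disagree (Line C wins within each shift; Line L wins overall), so the answer turns on the causal role of shift.
Since shift is a pre-existing factor (not a product of the line) and it affects the outcome on its own, it is a confounder. The stratified rates, not the pooled rate, identify the causal effect.
Standardising Line L to the population shift mix: 0.592·247/2219 + 0.408·212/481 = 0.246.

0.25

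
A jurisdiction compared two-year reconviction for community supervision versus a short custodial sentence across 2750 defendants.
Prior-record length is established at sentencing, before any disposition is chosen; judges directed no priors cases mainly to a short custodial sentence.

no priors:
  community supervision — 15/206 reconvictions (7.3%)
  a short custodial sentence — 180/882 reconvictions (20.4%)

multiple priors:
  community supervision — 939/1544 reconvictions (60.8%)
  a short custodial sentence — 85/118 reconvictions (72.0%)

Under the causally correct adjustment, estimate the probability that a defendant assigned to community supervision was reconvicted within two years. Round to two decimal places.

The stratified and pooled comparisons disagree (community supervision wins within each prior-record length; a short custodial sentence wins overall), so the answer turns on the causal role of prior-record length.
Prior-record length satisfies the back-door criterion: it is not a descendant of the disposition, and it blocks the spurious path from disposition to outcome. Adjusting for it (i.e., using the within-prior-record length rates) gives the causal effect.
Standardising community supervision to the population prior-record length mix: 0.396·15/206 + 0.604·939/1544 = 0.396.

0.40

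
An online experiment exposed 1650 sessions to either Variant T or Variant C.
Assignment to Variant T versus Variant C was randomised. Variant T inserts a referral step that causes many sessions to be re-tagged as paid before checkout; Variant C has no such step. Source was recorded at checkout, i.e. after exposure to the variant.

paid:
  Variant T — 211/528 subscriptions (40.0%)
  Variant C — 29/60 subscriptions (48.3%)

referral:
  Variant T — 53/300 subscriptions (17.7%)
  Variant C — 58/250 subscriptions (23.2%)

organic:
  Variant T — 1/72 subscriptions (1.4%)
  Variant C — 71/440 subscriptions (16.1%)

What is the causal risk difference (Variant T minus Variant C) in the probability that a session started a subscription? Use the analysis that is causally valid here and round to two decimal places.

The traffic source-specific comparison favours Variant C throughout, but the pooled figures favour Variant T. The question is whether to condition on traffic source.
Traffic source is downstream of the variant. One should not condition on a consequence of treatment, so the overall rates are the right comparison.
The causal difference is the pooled difference: 0.294 − 0.211 = +0.084.

+0.08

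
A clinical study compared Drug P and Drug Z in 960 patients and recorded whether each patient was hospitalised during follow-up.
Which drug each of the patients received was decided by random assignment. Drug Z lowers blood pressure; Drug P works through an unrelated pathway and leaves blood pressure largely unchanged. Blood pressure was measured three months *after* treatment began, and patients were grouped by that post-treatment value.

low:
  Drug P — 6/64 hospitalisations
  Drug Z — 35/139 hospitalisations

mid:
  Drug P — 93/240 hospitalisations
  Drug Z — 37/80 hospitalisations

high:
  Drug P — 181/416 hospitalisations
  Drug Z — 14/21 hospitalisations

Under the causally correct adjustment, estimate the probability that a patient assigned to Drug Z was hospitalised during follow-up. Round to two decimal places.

Blood pressure here is a post-treatment variable shaped by the drug; conditioning on it would introduce bias rather than remove it. The overall comparison is the causal one.
So P(outcome | do(Drug Z)) is just the pooled rate for Drug Z: 86/240 = 0.358.

0.36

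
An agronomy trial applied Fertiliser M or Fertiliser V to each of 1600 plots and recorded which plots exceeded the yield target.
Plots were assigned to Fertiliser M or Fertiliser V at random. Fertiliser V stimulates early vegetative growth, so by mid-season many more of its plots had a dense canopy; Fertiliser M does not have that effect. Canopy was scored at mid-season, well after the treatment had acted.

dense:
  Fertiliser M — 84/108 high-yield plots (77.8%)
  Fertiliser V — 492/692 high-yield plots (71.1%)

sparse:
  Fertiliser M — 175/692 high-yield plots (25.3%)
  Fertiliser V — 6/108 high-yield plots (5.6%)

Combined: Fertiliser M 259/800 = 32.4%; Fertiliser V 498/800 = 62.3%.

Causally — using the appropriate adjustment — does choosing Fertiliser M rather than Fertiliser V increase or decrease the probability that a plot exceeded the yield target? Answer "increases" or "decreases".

Because the fertiliser influences mid-season canopy, mid-season canopy is a post-treatment mediator, not a confounder. Stratifying on it would bias the estimate; the causal effect is the crude pooled difference.
Pooled: Fertiliser M 32.4% vs Fertiliser V 62.3%; Fertiliser V is higher overall.

decreases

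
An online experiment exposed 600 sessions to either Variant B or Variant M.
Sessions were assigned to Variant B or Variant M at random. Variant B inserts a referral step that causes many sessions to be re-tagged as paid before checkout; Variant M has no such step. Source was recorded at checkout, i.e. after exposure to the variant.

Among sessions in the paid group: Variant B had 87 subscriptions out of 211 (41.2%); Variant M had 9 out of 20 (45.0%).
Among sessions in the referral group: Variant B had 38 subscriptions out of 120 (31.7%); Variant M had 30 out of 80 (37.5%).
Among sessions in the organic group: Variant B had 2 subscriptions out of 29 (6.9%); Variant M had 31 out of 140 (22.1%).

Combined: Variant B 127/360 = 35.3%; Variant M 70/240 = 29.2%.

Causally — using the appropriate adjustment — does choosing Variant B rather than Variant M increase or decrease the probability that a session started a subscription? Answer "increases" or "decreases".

Variant M is higher inside every traffic source stratum but Variant B is higher in aggregate. Whether to stratify depends on how traffic source relates to the variant.
Traffic source here is a post-treatment variable shaped by the variant; conditioning on it would introduce bias rather than remove it. The overall comparison is the causal one.
Pooled: Variant B 35.3% vs Variant M 29.2%; Variant B is higher overall.

increases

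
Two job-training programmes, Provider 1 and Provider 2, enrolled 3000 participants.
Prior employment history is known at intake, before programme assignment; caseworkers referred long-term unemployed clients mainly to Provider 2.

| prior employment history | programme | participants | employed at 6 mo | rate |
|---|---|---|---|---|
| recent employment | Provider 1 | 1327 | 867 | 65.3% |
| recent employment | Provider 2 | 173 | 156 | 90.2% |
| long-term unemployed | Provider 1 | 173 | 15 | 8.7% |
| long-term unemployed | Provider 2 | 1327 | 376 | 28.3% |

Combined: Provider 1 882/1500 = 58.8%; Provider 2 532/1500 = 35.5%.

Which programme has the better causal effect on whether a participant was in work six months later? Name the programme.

The stratified and pooled comparisons disagree (Provider 2 wins within each prior employment history; Provider 1 wins overall), so the answer turns on the causal role of prior employment history.
The imbalance in prior employment history arose from how participants were allocated, not from anything the programme did; and prior employment history independently affects the outcome. The pooled gap is confounded — condition on prior employment history.
Within each level — recent employment: 65.3% vs 90.2%; long-term unemployed: 8.7% vs 28.3% — Provider 2 is higher every time.

Provider 2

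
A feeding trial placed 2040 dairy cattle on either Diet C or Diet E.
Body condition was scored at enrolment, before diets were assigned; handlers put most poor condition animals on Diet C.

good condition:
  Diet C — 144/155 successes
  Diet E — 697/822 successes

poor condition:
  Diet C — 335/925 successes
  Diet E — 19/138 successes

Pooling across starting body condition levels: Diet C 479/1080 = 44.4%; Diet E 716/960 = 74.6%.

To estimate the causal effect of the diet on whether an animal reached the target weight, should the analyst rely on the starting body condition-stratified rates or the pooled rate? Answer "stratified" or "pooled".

The starting body condition-specific comparison favours Diet C throughout, but the pooled figures favour Diet E. The question is whether to condition on starting body condition.
Starting body condition is set before the diet has any effect — it is not caused by the diet — and it independently drives the outcome. That makes it a confounder, so the causal comparison is within starting body condition levels.
Within each level — good condition: 92.9% vs 84.8%; poor condition: 36.2% vs 13.8% — Diet C is higher every time.

stratified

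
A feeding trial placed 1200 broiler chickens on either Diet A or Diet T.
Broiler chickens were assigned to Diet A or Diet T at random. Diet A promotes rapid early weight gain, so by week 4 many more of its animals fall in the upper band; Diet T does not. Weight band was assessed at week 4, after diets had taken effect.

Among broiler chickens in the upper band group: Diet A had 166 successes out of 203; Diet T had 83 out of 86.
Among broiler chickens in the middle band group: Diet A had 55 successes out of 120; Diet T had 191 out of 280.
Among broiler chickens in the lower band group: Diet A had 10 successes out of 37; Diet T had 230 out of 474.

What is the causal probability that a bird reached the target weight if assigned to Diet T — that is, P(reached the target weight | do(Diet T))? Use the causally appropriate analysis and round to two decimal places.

0.60

Diet T is higher inside every week-4 weight band stratum but Diet A is higher in aggregate. Whether to stratify depends on how week-4 weight band relates to the diet.
Because the diet influences week-4 weight band, week-4 weight band is a post-treatment mediator, not a confounder. Stratifying on it would bias the estimate; the causal effect is the crude pooled difference.
So P(outcome | do(Diet T)) is just the pooled rate for Diet T: 504/840 = 0.600.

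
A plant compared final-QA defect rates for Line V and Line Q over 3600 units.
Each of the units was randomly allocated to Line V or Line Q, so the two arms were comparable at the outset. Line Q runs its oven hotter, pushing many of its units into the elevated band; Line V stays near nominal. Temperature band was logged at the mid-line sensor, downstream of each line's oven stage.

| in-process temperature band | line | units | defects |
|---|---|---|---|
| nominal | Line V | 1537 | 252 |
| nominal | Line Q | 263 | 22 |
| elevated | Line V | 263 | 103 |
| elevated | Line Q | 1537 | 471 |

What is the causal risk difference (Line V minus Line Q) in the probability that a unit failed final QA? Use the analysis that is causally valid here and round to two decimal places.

The stratified and pooled comparisons disagree (Line Q wins within each in-process temperature band; Line V wins overall), so the answer turns on the causal role of in-process temperature band.
Because the line influences in-process temperature band, in-process temperature band is a post-treatment mediator, not a confounder. Stratifying on it would bias the estimate; the causal effect is the crude pooled difference.
The causal difference is the pooled difference: 0.197 − 0.274 = -0.077.

-0.08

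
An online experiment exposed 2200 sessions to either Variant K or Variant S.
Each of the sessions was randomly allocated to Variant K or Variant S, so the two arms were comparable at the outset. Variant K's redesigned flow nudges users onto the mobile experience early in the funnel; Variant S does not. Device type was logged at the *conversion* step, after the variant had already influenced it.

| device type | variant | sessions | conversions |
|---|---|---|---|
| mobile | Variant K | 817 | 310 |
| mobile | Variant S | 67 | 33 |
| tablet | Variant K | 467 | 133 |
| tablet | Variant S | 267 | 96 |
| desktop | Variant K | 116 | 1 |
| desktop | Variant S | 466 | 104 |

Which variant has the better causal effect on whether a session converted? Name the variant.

The device type-specific comparison favours Variant S throughout, but the pooled figures favour Variant K. The question is whether to condition on device type.
Device type here is a post-treatment variable shaped by the variant; conditioning on it would introduce bias rather than remove it. The overall comparison is the causal one.
Pooled: Variant K 31.7% vs Variant S 29.1%; Variant K is higher overall.

Variant K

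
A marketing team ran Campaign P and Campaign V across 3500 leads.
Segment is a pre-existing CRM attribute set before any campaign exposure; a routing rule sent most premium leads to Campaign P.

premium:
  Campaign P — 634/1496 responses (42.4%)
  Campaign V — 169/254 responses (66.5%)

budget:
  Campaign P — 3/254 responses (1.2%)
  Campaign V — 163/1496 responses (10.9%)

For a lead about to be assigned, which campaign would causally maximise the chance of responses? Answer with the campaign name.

Customer segment differs across campaigns for reasons unrelated to any effect of the campaign itself, and it separately predicts the outcome — a classic confounder. We must compare within customer segment levels.
Within each level — premium: 42.4% vs 66.5%; budget: 1.2% vs 10.9% — Campaign V is higher every time.

Campaign V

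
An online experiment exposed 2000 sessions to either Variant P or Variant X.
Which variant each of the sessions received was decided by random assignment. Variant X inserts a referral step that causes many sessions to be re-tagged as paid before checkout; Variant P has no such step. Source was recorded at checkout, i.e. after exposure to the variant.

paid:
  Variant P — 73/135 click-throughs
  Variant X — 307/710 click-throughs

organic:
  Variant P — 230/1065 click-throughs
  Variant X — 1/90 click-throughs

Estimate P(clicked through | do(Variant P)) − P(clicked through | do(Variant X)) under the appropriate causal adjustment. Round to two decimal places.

-0.13

The stratified and pooled comparisons disagree (Variant P wins within each traffic source; Variant X wins overall), so the answer turns on the causal role of traffic source.
Traffic source is recorded after the variant and is itself shifted by it — it sits on the causal path from variant to outcome. Conditioning on a mediator would strip out part of the effect we want; the pooled comparison gives the total causal effect.
The causal difference is the pooled difference: 0.253 − 0.385 = -0.133.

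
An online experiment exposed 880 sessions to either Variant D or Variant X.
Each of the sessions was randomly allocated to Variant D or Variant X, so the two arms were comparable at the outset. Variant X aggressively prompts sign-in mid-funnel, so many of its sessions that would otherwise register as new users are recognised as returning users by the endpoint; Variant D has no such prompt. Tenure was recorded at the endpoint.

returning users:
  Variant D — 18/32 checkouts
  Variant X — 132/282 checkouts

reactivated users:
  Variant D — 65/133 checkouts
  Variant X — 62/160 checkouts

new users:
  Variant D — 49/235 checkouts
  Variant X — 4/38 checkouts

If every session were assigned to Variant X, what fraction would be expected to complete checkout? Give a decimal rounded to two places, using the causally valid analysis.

The user tenure-specific comparison favours Variant D throughout, but the pooled figures favour Variant X. The question is whether to condition on user tenure.
User tenure is downstream of the variant. One should not condition on a consequence of treatment, so the overall rates are the right comparison.
So P(outcome | do(Variant X)) is just the pooled rate for Variant X: 198/480 = 0.412.

0.41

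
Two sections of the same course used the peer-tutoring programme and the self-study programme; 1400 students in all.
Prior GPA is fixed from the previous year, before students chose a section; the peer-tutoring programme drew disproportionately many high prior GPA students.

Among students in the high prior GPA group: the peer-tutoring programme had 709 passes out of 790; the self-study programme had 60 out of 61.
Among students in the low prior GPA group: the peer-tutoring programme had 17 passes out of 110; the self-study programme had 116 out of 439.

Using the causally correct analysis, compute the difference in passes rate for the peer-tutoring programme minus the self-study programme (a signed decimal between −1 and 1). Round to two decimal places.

-0.10

Within every prior GPA band level the self-study programme has the higher rate, yet pooled the peer-tutoring programme does — Simpson's reversal.
Nothing the teaching method does changes prior GPA band; the imbalance is an allocation artefact. With prior GPA band also predicting the outcome, the pooled figure is confounded, and the within-stratum comparison is the causal one.
Adjusting over the population distribution of prior GPA band: 0.608·(0.897−0.984) + 0.392·(0.155−0.264) = -0.095.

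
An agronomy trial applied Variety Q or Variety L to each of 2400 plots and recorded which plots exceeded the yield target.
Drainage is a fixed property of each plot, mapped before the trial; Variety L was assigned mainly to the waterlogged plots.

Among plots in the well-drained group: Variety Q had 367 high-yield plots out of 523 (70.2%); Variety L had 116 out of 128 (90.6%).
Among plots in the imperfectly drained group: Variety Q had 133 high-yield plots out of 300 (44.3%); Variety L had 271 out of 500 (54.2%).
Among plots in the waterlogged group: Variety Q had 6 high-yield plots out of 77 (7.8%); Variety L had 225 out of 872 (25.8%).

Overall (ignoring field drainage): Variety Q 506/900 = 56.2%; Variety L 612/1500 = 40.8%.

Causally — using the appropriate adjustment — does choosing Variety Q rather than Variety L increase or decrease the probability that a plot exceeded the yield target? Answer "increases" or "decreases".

decreases

The imbalance in field drainage arose from how plots were allocated, not from anything the variety did; and field drainage independently affects the outcome. The pooled gap is confounded — condition on field drainage.
Within each level — well-drained: 70.2% vs 90.6%; imperfectly drained: 44.3% vs 54.2%; waterlogged: 7.8% vs 25.8% — Variety L is higher every time.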